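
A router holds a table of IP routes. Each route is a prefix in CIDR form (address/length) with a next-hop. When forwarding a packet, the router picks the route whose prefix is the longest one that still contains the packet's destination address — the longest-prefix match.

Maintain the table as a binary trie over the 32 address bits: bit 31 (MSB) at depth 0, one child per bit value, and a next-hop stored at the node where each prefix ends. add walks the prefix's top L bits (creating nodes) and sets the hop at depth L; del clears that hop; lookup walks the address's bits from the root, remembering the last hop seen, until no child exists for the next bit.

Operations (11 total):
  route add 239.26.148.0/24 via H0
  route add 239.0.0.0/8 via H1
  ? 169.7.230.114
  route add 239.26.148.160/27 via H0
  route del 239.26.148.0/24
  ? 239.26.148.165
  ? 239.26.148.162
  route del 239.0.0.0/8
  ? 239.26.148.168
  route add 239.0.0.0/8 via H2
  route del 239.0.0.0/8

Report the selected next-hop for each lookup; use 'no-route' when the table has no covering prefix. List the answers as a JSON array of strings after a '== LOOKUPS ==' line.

Trace:
  add 239.26.148.0/24 -> H0 at depth 24
  add 239.0.0.0/8 -> H1 at depth 8
  ? 169.7.230.114  path d0:-→d1:-  best=no-route
  add 239.26.148.160/27 -> H0 at depth 27
  - 239.26.148.0/24 clear@24
  ? 239.26.148.165  path d0:-→d1:-→d2:-→d3:-→d4:-→d5:-→d6:-→d7:-→d8:H1→d9:-→d10:-→d11:-→d12:-→d13:-→d14:-→d15:-→d16:-→d17:-→d18:-→d19:-→d20:-→d21:-→d22:-→d23:-→d24:-→d25:-→d26:-→d27:H0  best=H0
  ? 239.26.148.162  path d0:-→d1:-→d2:-→d3:-→d4:-→d5:-→d6:-→d7:-→d8:H1→d9:-→d10:-→d11:-→d12:-→d13:-→d14:-→d15:-→d16:-→d17:-→d18:-→d19:-→d20:-→d21:-→d22:-→d23:-→d24:-→d25:-→d26:-→d27:H0  best=H0
  - 239.0.0.0/8 clear@8
  ? 239.26.148.168  path d0:-→d1:-→d2:-→d3:-→d4:-→d5:-→d6:-→d7:-→d8:-→d9:-→d10:-→d11:-→d12:-→d13:-→d14:-→d15:-→d16:-→d17:-→d18:-→d19:-→d20:-→d21:-→d22:-→d23:-→d24:-→d25:-→d26:-→d27:H0  best=H0
  add 239.0.0.0/8 -> H2 at depth 8
  - 239.0.0.0/8 clear@8

== LOOKUPS ==
["no-route","H0","H0","H0"]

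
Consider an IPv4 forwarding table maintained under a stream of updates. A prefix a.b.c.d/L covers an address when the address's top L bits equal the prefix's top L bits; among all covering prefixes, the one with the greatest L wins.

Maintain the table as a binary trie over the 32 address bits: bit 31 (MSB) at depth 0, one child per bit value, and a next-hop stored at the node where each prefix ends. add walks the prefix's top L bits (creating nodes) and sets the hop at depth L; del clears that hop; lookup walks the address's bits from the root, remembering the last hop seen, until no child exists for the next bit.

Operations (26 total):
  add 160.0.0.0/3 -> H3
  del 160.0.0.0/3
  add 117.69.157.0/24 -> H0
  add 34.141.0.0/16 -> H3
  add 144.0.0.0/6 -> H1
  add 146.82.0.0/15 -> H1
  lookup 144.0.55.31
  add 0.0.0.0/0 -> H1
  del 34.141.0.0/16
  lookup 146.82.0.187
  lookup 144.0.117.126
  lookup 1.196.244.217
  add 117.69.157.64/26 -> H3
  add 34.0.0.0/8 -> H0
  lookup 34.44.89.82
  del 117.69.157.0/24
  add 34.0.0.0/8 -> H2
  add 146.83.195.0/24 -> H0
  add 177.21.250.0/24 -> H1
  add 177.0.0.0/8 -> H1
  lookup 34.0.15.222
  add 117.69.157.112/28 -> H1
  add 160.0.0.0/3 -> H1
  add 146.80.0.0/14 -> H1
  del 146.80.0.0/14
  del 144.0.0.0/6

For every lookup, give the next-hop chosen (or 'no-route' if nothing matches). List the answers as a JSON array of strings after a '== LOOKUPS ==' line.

Trace:
  + 160.0.0.0/3 (H3) depth=3
  del 160.0.0.0/3 (clear depth 3)
  + 117.69.157.0/24 (H0) depth=24
  + 34.141.0.0/16 (H3) depth=16
  + 144.0.0.0/6 (H1) depth=6
  + 146.82.0.0/15 (H1) depth=15
  lookup 144.0.55.31: bits 100100 walk d0:-→d1:-→d2:-→d3:-→d4:-→d5:-→d6:H1 -> H1
  + 0.0.0.0/0 (H1) depth=0
  del 34.141.0.0/16 (clear depth 16)
  lookup 146.82.0.187: bits 100100100101001 walk d0:H1→d1:-→d2:-→d3:-→d4:-→d5:-→d6:H1→d7:-→d8:-→d9:-→d10:-→d11:-→d12:-→d13:-→d14:-→d15:H1 -> H1
  lookup 144.0.117.126: bits 100100 walk d0:H1→d1:-→d2:-→d3:-→d4:-→d5:-→d6:H1 -> H1
  lookup 1.196.244.217: bits 00 walk d0:H1→d1:-→d2:- -> H1
  + 117.69.157.64/26 (H3) depth=26
  + 34.0.0.0/8 (H0) depth=8
  lookup 34.44.89.82: bits 00100010 walk d0:H1→d1:-→d2:-→d3:-→d4:-→d5:-→d6:-→d7:-→d8:H0 -> H0
  del 117.69.157.0/24 (clear depth 24)
  + 34.0.0.0/8 (H2) depth=8
  + 146.83.195.0/24 (H0) depth=24
  + 177.21.250.0/24 (H1) depth=24
  + 177.0.0.0/8 (H1) depth=8
  lookup 34.0.15.222: bits 00100010 walk d0:H1→d1:-→d2:-→d3:-→d4:-→d5:-→d6:-→d7:-→d8:H2 -> H2
  + 117.69.157.112/28 (H1) depth=28
  + 160.0.0.0/3 (H1) depth=3
  + 146.80.0.0/14 (H1) depth=14
  del 146.80.0.0/14 (clear depth 14)
  del 144.0.0.0/6 (clear depth 6)

== LOOKUPS ==
["H1","H1","H1","H1","H0","H2"]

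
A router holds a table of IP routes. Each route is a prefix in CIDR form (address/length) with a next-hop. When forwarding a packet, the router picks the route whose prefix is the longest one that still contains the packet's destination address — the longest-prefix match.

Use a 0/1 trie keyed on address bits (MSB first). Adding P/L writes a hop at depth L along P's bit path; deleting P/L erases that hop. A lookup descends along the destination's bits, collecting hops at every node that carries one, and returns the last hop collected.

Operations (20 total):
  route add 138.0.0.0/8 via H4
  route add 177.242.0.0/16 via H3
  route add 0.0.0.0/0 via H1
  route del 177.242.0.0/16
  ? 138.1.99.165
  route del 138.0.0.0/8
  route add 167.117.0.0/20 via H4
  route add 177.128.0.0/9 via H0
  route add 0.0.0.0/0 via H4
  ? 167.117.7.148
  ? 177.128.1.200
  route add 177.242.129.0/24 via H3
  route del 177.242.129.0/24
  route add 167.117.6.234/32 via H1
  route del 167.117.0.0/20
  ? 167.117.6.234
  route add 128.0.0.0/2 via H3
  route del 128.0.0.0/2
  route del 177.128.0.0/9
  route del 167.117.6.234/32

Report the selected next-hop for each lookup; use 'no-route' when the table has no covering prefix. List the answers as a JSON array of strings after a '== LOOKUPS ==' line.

Trace:
  + 138.0.0.0/8 (H4) depth=8
  + 177.242.0.0/16 (H3) depth=16
  + 0.0.0.0/0 (H1) depth=0
  - 177.242.0.0/16 clear@16
  lookup 138.1.99.165: bits 10001010 walk d0:H1→d1:-→d2:-→d3:-→d4:-→d5:-→d6:-→d7:-→d8:H4 -> H4
  - 138.0.0.0/8 clear@8
  + 167.117.0.0/20 (H4) depth=20
  + 177.128.0.0/9 (H0) depth=9
  + 0.0.0.0/0 (H4) depth=0
  lookup 167.117.7.148: bits 10100111011101010000 walk d0:H4→d1:-→d2:-→d3:-→d4:-→d5:-→d6:-→d7:-→d8:-→d9:-→d10:-→d11:-→d12:-→d13:-→d14:-→d15:-→d16:-→d17:-→d18:-→d19:-→d20:H4 -> H4
  lookup 177.128.1.200: bits 101100011 walk d0:H4→d1:-→d2:-→d3:-→d4:-→d5:-→d6:-→d7:-→d8:-→d9:H0 -> H0
  + 177.242.129.0/24 (H3) depth=24
  - 177.242.129.0/24 clear@24
  + 167.117.6.234/32 (H1) depth=32
  - 167.117.0.0/20 clear@20
  lookup 167.117.6.234: bits 10100111011101010000011011101010 walk d0:H4→d1:-→d2:-→d3:-→d4:-→d5:-→d6:-→d7:-→d8:-→d9:-→d10:-→d11:-→d12:-→d13:-→d14:-→d15:-→d16:-→d17:-→d18:-→d19:-→d20:-→d21:-→d22:-→d23:-→d24:-→d25:-→d26:-→d27:-→d28:-→d29:-→d30:-→d31:-→d32:H1 -> H1
  + 128.0.0.0/2 (H3) depth=2
  - 128.0.0.0/2 clear@2
  - 177.128.0.0/9 clear@9
  - 167.117.6.234/32 clear@32

== LOOKUPS ==
["H4","H4","H0","H1"]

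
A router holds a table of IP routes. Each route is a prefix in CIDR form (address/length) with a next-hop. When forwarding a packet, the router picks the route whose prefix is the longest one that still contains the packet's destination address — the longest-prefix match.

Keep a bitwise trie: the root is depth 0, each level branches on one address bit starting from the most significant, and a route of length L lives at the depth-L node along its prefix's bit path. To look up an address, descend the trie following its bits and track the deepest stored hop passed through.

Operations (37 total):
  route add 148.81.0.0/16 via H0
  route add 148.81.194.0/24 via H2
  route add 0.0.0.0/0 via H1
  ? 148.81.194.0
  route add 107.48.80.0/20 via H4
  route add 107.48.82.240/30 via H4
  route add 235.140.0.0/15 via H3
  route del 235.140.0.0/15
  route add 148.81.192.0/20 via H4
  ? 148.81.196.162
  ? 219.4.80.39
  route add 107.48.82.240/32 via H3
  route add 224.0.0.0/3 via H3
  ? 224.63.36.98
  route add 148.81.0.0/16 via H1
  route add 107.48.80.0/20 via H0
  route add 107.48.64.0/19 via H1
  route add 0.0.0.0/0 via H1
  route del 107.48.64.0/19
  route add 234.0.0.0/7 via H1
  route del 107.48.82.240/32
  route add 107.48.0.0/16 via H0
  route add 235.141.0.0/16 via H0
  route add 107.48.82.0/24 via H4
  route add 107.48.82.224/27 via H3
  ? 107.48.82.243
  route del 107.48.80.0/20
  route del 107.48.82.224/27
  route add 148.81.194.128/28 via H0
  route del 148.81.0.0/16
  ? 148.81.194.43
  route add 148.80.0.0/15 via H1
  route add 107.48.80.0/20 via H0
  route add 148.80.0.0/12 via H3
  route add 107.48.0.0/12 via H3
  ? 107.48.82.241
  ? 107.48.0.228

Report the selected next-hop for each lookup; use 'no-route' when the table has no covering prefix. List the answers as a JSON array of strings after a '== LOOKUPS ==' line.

Process each operation:
  + 148.81.0.0/16 (H0) depth=16
  + 148.81.194.0/24 (H2) depth=24
  + 0.0.0.0/0 (H1) depth=0
  lookup 148.81.194.0: bits 100101000101000111000010 walk d0:H1→d1:-→d2:-→d3:-→d4:-→d5:-→d6:-→d7:-→d8:-→d9:-→d10:-→d11:-→d12:-→d13:-→d14:-→d15:-→d16:H0→d17:-→d18:-→d19:-→d20:-→d21:-→d22:-→d23:-→d24:H2 -> H2
  + 107.48.80.0/20 (H4) depth=20
  + 107.48.82.240/30 (H4) depth=30
  + 235.140.0.0/15 (H3) depth=15
  del 235.140.0.0/15 (clear depth 15)
  + 148.81.192.0/20 (H4) depth=20
  lookup 148.81.196.162: bits 100101000101000111000 walk d0:H1→d1:-→d2:-→d3:-→d4:-→d5:-→d6:-→d7:-→d8:-→d9:-→d10:-→d11:-→d12:-→d13:-→d14:-→d15:-→d16:H0→d17:-→d18:-→d19:-→d20:H4→d21:- -> H4
  lookup 219.4.80.39: bits 11 walk d0:H1→d1:-→d2:- -> H1
  + 107.48.82.240/32 (H3) depth=32
  + 224.0.0.0/3 (H3) depth=3
  lookup 224.63.36.98: bits 1110 walk d0:H1→d1:-→d2:-→d3:H3→d4:- -> H3
  + 148.81.0.0/16 (H1) depth=16
  + 107.48.80.0/20 (H0) depth=20
  + 107.48.64.0/19 (H1) depth=19
  + 0.0.0.0/0 (H1) depth=0
  del 107.48.64.0/19 (clear depth 19)
  + 234.0.0.0/7 (H1) depth=7
  del 107.48.82.240/32 (clear depth 32)
  + 107.48.0.0/16 (H0) depth=16
  + 235.141.0.0/16 (H0) depth=16
  + 107.48.82.0/24 (H4) depth=24
  + 107.48.82.224/27 (H3) depth=27
  lookup 107.48.82.243: bits 011010110011000001010010111100 walk d0:H1→d1:-→d2:-→d3:-→d4:-→d5:-→d6:-→d7:-→d8:-→d9:-→d10:-→d11:-→d12:-→d13:-→d14:-→d15:-→d16:H0→d17:-→d18:-→d19:-→d20:H0→d21:-→d22:-→d23:-→d24:H4→d25:-→d26:-→d27:H3→d28:-→d29:-→d30:H4 -> H4
  del 107.48.80.0/20 (clear depth 20)
  del 107.48.82.224/27 (clear depth 27)
  + 148.81.194.128/28 (H0) depth=28
  del 148.81.0.0/16 (clear depth 16)
  lookup 148.81.194.43: bits 100101000101000111000010 walk d0:H1→d1:-→d2:-→d3:-→d4:-→d5:-→d6:-→d7:-→d8:-→d9:-→d10:-→d11:-→d12:-→d13:-→d14:-→d15:-→d16:-→d17:-→d18:-→d19:-→d20:H4→d21:-→d22:-→d23:-→d24:H2 -> H2
  + 148.80.0.0/15 (H1) depth=15
  + 107.48.80.0/20 (H0) depth=20
  + 148.80.0.0/12 (H3) depth=12
  + 107.48.0.0/12 (H3) depth=12
  lookup 107.48.82.241: bits 0110101100110000010100101111000 walk d0:H1→d1:-→d2:-→d3:-→d4:-→d5:-→d6:-→d7:-→d8:-→d9:-→d10:-→d11:-→d12:H3→d13:-→d14:-→d15:-→d16:H0→d17:-→d18:-→d19:-→d20:H0→d21:-→d22:-→d23:-→d24:H4→d25:-→d26:-→d27:-→d28:-→d29:-→d30:H4→d31:- -> H4
  lookup 107.48.0.228: bits 01101011001100000 walk d0:H1→d1:-→d2:-→d3:-→d4:-→d5:-→d6:-→d7:-→d8:-→d9:-→d10:-→d11:-→d12:H3→d13:-→d14:-→d15:-→d16:H0→d17:- -> H0

== LOOKUPS ==
["H2","H4","H1","H3","H4","H2","H4","H0"]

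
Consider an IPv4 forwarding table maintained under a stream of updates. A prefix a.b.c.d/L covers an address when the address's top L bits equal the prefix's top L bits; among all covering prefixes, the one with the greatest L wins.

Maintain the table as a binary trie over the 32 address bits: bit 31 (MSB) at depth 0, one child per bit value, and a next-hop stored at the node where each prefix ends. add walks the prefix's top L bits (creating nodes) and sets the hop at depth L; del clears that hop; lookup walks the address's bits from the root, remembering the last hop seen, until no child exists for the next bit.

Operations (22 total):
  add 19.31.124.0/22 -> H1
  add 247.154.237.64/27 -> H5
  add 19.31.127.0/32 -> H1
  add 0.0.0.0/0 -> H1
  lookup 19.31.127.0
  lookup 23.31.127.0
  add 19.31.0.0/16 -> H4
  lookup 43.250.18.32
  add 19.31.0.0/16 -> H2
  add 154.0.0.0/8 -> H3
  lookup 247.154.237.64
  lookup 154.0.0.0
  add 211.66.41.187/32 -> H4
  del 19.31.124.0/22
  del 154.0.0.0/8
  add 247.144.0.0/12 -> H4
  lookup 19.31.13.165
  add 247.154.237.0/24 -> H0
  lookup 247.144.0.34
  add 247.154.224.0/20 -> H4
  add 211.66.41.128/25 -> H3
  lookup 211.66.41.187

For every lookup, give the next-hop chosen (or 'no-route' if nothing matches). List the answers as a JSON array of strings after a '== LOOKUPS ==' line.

Apply in order:
  + 19.31.124.0/22 (H1) depth=22
  + 247.154.237.64/27 (H5) depth=27
  + 19.31.127.0/32 (H1) depth=32
  + 0.0.0.0/0 (H1) depth=0
  ? 19.31.127.0  path d0:H1→d1:-→d2:-→d3:-→d4:-→d5:-→d6:-→d7:-→d8:-→d9:-→d10:-→d11:-→d12:-→d13:-→d14:-→d15:-→d16:-→d17:-→d18:-→d19:-→d20:-→d21:-→d22:H1→d23:-→d24:-→d25:-→d26:-→d27:-→d28:-→d29:-→d30:-→d31:-→d32:H1  best=H1
  ? 23.31.127.0  path d0:H1→d1:-→d2:-→d3:-→d4:-→d5:-  best=H1
  + 19.31.0.0/16 (H4) depth=16
  ? 43.250.18.32  path d0:H1→d1:-→d2:-  best=H1
  + 19.31.0.0/16 (H2) depth=16
  + 154.0.0.0/8 (H3) depth=8
  ? 247.154.237.64  path d0:H1→d1:-→d2:-→d3:-→d4:-→d5:-→d6:-→d7:-→d8:-→d9:-→d10:-→d11:-→d12:-→d13:-→d14:-→d15:-→d16:-→d17:-→d18:-→d19:-→d20:-→d21:-→d22:-→d23:-→d24:-→d25:-→d26:-→d27:H5  best=H5
  ? 154.0.0.0  path d0:H1→d1:-→d2:-→d3:-→d4:-→d5:-→d6:-→d7:-→d8:H3  best=H3
  + 211.66.41.187/32 (H4) depth=32
  del 19.31.124.0/22 (clear depth 22)
  del 154.0.0.0/8 (clear depth 8)
  + 247.144.0.0/12 (H4) depth=12
  ? 19.31.13.165  path d0:H1→d1:-→d2:-→d3:-→d4:-→d5:-→d6:-→d7:-→d8:-→d9:-→d10:-→d11:-→d12:-→d13:-→d14:-→d15:-→d16:H2→d17:-  best=H2
  + 247.154.237.0/24 (H0) depth=24
  ? 247.144.0.34  path d0:H1→d1:-→d2:-→d3:-→d4:-→d5:-→d6:-→d7:-→d8:-→d9:-→d10:-→d11:-→d12:H4  best=H4
  + 247.154.224.0/20 (H4) depth=20
  + 211.66.41.128/25 (H3) depth=25
  ? 211.66.41.187  path d0:H1→d1:-→d2:-→d3:-→d4:-→d5:-→d6:-→d7:-→d8:-→d9:-→d10:-→d11:-→d12:-→d13:-→d14:-→d15:-→d16:-→d17:-→d18:-→d19:-→d20:-→d21:-→d22:-→d23:-→d24:-→d25:H3→d26:-→d27:-→d28:-→d29:-→d30:-→d31:-→d32:H4  best=H4

== LOOKUPS ==
["H1","H1","H1","H5","H3","H2","H4","H4"]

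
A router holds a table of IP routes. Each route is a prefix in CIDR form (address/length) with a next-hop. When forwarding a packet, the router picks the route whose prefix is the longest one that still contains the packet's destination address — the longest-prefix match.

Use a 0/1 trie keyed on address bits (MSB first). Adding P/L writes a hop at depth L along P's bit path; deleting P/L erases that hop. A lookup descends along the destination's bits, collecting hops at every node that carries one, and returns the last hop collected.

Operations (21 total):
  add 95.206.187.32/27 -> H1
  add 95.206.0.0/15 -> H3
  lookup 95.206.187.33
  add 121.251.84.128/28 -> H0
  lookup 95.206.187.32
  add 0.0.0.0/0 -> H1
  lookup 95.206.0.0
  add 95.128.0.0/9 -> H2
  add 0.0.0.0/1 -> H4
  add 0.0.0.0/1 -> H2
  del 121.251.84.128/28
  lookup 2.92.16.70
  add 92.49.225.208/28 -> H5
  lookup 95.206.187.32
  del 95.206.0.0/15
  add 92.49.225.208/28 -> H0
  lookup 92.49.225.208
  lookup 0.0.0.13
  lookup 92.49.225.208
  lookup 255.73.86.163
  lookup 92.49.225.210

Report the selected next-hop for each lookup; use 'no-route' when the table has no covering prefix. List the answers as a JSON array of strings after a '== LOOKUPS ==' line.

Process each operation:
  add 95.206.187.32/27 -> H1 at depth 27
  add 95.206.0.0/15 -> H3 at depth 15
  lookup 95.206.187.33: bits 010111111100111010111011001 walk d0:-→d1:-→d2:-→d3:-→d4:-→d5:-→d6:-→d7:-→d8:-→d9:-→d10:-→d11:-→d12:-→d13:-→d14:-→d15:H3→d16:-→d17:-→d18:-→d19:-→d20:-→d21:-→d22:-→d23:-→d24:-→d25:-→d26:-→d27:H1 -> H1
  add 121.251.84.128/28 -> H0 at depth 28
  lookup 95.206.187.32: bits 010111111100111010111011001 walk d0:-→d1:-→d2:-→d3:-→d4:-→d5:-→d6:-→d7:-→d8:-→d9:-→d10:-→d11:-→d12:-→d13:-→d14:-→d15:H3→d16:-→d17:-→d18:-→d19:-→d20:-→d21:-→d22:-→d23:-→d24:-→d25:-→d26:-→d27:H1 -> H1
  add 0.0.0.0/0 -> H1 at depth 0
  lookup 95.206.0.0: bits 0101111111001110 walk d0:H1→d1:-→d2:-→d3:-→d4:-→d5:-→d6:-→d7:-→d8:-→d9:-→d10:-→d11:-→d12:-→d13:-→d14:-→d15:H3→d16:- -> H3
  add 95.128.0.0/9 -> H2 at depth 9
  add 0.0.0.0/1 -> H4 at depth 1
  add 0.0.0.0/1 -> H2 at depth 1
  del 121.251.84.128/28 (clear depth 28)
  lookup 2.92.16.70: bits 0 walk d0:H1→d1:H2 -> H2
  add 92.49.225.208/28 -> H5 at depth 28
  lookup 95.206.187.32: bits 010111111100111010111011001 walk d0:H1→d1:H2→d2:-→d3:-→d4:-→d5:-→d6:-→d7:-→d8:-→d9:H2→d10:-→d11:-→d12:-→d13:-→d14:-→d15:H3→d16:-→d17:-→d18:-→d19:-→d20:-→d21:-→d22:-→d23:-→d24:-→d25:-→d26:-→d27:H1 -> H1
  del 95.206.0.0/15 (clear depth 15)
  add 92.49.225.208/28 -> H0 at depth 28
  lookup 92.49.225.208: bits 0101110000110001111000011101 walk d0:H1→d1:H2→d2:-→d3:-→d4:-→d5:-→d6:-→d7:-→d8:-→d9:-→d10:-→d11:-→d12:-→d13:-→d14:-→d15:-→d16:-→d17:-→d18:-→d19:-→d20:-→d21:-→d22:-→d23:-→d24:-→d25:-→d26:-→d27:-→d28:H0 -> H0
  lookup 0.0.0.13: bits 0 walk d0:H1→d1:H2 -> H2
  lookup 92.49.225.208: bits 0101110000110001111000011101 walk d0:H1→d1:H2→d2:-→d3:-→d4:-→d5:-→d6:-→d7:-→d8:-→d9:-→d10:-→d11:-→d12:-→d13:-→d14:-→d15:-→d16:-→d17:-→d18:-→d19:-→d20:-→d21:-→d22:-→d23:-→d24:-→d25:-→d26:-→d27:-→d28:H0 -> H0
  lookup 255.73.86.163: bits ε walk d0:H1 -> H1
  lookup 92.49.225.210: bits 0101110000110001111000011101 walk d0:H1→d1:H2→d2:-→d3:-→d4:-→d5:-→d6:-→d7:-→d8:-→d9:-→d10:-→d11:-→d12:-→d13:-→d14:-→d15:-→d16:-→d17:-→d18:-→d19:-→d20:-→d21:-→d22:-→d23:-→d24:-→d25:-→d26:-→d27:-→d28:H0 -> H0

== LOOKUPS ==
["H1","H1","H3","H2","H1","H0","H2","H0","H1","H0"]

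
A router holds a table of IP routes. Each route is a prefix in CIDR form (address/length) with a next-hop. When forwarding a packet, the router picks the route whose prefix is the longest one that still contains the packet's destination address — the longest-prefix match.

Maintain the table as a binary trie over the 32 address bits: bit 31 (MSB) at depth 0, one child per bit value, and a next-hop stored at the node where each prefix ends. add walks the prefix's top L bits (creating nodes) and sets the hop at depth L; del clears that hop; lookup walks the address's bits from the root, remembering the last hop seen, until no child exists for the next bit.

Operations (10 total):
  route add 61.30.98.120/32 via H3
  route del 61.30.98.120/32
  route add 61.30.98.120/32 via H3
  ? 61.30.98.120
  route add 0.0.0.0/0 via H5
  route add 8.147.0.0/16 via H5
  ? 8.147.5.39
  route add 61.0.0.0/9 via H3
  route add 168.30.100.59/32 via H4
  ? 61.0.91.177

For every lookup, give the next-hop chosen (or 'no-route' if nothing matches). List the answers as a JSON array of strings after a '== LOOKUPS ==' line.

Apply in order:
  add 61.30.98.120/32 -> H3 at depth 32
  - 61.30.98.120/32 clear@32
  add 61.30.98.120/32 -> H3 at depth 32
  lookup 61.30.98.120: bits 00111101000111100110001001111000 walk d0:-→d1:-→d2:-→d3:-→d4:-→d5:-→d6:-→d7:-→d8:-→d9:-→d10:-→d11:-→d12:-→d13:-→d14:-→d15:-→d16:-→d17:-→d18:-→d19:-→d20:-→d21:-→d22:-→d23:-→d24:-→d25:-→d26:-→d27:-→d28:-→d29:-→d30:-→d31:-→d32:H3 -> H3
  add 0.0.0.0/0 -> H5 at depth 0
  add 8.147.0.0/16 -> H5 at depth 16
  lookup 8.147.5.39: bits 0000100010010011 walk d0:H5→d1:-→d2:-→d3:-→d4:-→d5:-→d6:-→d7:-→d8:-→d9:-→d10:-→d11:-→d12:-→d13:-→d14:-→d15:-→d16:H5 -> H5
  add 61.0.0.0/9 -> H3 at depth 9
  add 168.30.100.59/32 -> H4 at depth 32
  lookup 61.0.91.177: bits 00111101000 walk d0:H5→d1:-→d2:-→d3:-→d4:-→d5:-→d6:-→d7:-→d8:-→d9:H3→d10:-→d11:- -> H3

== LOOKUPS ==
["H3","H5","H3"]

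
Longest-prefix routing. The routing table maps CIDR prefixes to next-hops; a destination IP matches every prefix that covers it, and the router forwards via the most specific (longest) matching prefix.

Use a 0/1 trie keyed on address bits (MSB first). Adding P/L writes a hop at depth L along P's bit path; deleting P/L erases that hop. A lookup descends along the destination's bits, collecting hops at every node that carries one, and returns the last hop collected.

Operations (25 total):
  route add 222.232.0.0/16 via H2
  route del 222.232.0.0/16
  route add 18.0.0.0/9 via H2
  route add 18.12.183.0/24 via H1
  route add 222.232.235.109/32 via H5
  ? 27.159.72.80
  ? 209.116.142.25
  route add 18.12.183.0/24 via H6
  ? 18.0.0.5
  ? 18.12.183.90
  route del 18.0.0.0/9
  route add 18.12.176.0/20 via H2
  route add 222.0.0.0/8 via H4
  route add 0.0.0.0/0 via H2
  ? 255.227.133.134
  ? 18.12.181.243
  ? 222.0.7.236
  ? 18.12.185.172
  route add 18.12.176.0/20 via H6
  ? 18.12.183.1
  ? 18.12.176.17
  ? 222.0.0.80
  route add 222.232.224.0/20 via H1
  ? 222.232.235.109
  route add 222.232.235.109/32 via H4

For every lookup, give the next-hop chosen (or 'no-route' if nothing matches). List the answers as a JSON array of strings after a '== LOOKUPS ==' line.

Process each operation:
  add 222.232.0.0/16 -> H2 at depth 16
  - 222.232.0.0/16 clear@16
  add 18.0.0.0/9 -> H2 at depth 9
  add 18.12.183.0/24 -> H1 at depth 24
  add 222.232.235.109/32 -> H5 at depth 32
  lookup 27.159.72.80: bits 0001 walk d0:-→d1:-→d2:-→d3:-→d4:- -> no-route
  lookup 209.116.142.25: bits 1101 walk d0:-→d1:-→d2:-→d3:-→d4:- -> no-route
  add 18.12.183.0/24 -> H6 at depth 24
  lookup 18.0.0.5: bits 000100100000 walk d0:-→d1:-→d2:-→d3:-→d4:-→d5:-→d6:-→d7:-→d8:-→d9:H2→d10:-→d11:-→d12:- -> H2
  lookup 18.12.183.90: bits 000100100000110010110111 walk d0:-→d1:-→d2:-→d3:-→d4:-→d5:-→d6:-→d7:-→d8:-→d9:H2→d10:-→d11:-→d12:-→d13:-→d14:-→d15:-→d16:-→d17:-→d18:-→d19:-→d20:-→d21:-→d22:-→d23:-→d24:H6 -> H6
  - 18.0.0.0/9 clear@9
  add 18.12.176.0/20 -> H2 at depth 20
  add 222.0.0.0/8 -> H4 at depth 8
  add 0.0.0.0/0 -> H2 at depth 0
  lookup 255.227.133.134: bits 11 walk d0:H2→d1:-→d2:- -> H2
  lookup 18.12.181.243: bits 0001001000001100101101 walk d0:H2→d1:-→d2:-→d3:-→d4:-→d5:-→d6:-→d7:-→d8:-→d9:-→d10:-→d11:-→d12:-→d13:-→d14:-→d15:-→d16:-→d17:-→d18:-→d19:-→d20:H2→d21:-→d22:- -> H2
  lookup 222.0.7.236: bits 11011110 walk d0:H2→d1:-→d2:-→d3:-→d4:-→d5:-→d6:-→d7:-→d8:H4 -> H4
  lookup 18.12.185.172: bits 00010010000011001011 walk d0:H2→d1:-→d2:-→d3:-→d4:-→d5:-→d6:-→d7:-→d8:-→d9:-→d10:-→d11:-→d12:-→d13:-→d14:-→d15:-→d16:-→d17:-→d18:-→d19:-→d20:H2 -> H2
  add 18.12.176.0/20 -> H6 at depth 20
  lookup 18.12.183.1: bits 000100100000110010110111 walk d0:H2→d1:-→d2:-→d3:-→d4:-→d5:-→d6:-→d7:-→d8:-→d9:-→d10:-→d11:-→d12:-→d13:-→d14:-→d15:-→d16:-→d17:-→d18:-→d19:-→d20:H6→d21:-→d22:-→d23:-→d24:H6 -> H6
  lookup 18.12.176.17: bits 000100100000110010110 walk d0:H2→d1:-→d2:-→d3:-→d4:-→d5:-→d6:-→d7:-→d8:-→d9:-→d10:-→d11:-→d12:-→d13:-→d14:-→d15:-→d16:-→d17:-→d18:-→d19:-→d20:H6→d21:- -> H6
  lookup 222.0.0.80: bits 11011110 walk d0:H2→d1:-→d2:-→d3:-→d4:-→d5:-→d6:-→d7:-→d8:H4 -> H4
  add 222.232.224.0/20 -> H1 at depth 20
  lookup 222.232.235.109: bits 11011110111010001110101101101101 walk d0:H2→d1:-→d2:-→d3:-→d4:-→d5:-→d6:-→d7:-→d8:H4→d9:-→d10:-→d11:-→d12:-→d13:-→d14:-→d15:-→d16:-→d17:-→d18:-→d19:-→d20:H1→d21:-→d22:-→d23:-→d24:-→d25:-→d26:-→d27:-→d28:-→d29:-→d30:-→d31:-→d32:H5 -> H5
  add 222.232.235.109/32 -> H4 at depth 32

== LOOKUPS ==
["no-route","no-route","H2","H6","H2","H2","H4","H2","H6","H6","H4","H5"]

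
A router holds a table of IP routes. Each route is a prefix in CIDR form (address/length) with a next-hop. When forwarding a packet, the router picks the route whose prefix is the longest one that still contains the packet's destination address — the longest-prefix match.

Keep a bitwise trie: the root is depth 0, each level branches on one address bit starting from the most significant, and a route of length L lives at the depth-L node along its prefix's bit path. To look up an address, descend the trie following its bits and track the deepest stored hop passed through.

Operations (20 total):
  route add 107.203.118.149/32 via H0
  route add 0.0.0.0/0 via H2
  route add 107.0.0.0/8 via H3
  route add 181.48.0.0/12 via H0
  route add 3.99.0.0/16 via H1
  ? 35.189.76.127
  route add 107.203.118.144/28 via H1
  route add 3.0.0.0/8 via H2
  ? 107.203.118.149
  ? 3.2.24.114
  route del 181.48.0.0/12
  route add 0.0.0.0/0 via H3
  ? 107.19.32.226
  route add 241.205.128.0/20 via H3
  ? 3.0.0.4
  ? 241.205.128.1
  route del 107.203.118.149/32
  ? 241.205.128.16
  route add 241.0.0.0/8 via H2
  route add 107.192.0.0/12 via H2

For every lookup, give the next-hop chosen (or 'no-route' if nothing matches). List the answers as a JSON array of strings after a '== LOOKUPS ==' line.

Apply in order:
  add 107.203.118.149/32 -> H0 at depth 32
  add 0.0.0.0/0 -> H2 at depth 0
  add 107.0.0.0/8 -> H3 at depth 8
  add 181.48.0.0/12 -> H0 at depth 12
  add 3.99.0.0/16 -> H1 at depth 16
  Q 35.189.76.127: descend 00 ; hops seen [H2] ; pick H2
  add 107.203.118.144/28 -> H1 at depth 28
  add 3.0.0.0/8 -> H2 at depth 8
  Q 107.203.118.149: descend 01101011110010110111011010010101 ; hops seen [H2,H3,H1,H0] ; pick H0
  Q 3.2.24.114: descend 000000110 ; hops seen [H2,H2] ; pick H2
  - 181.48.0.0/12 clear@12
  add 0.0.0.0/0 -> H3 at depth 0
  Q 107.19.32.226: descend 01101011 ; hops seen [H3,H3] ; pick H3
  add 241.205.128.0/20 -> H3 at depth 20
  Q 3.0.0.4: descend 000000110 ; hops seen [H3,H2] ; pick H2
  Q 241.205.128.1: descend 11110001110011011000 ; hops seen [H3,H3] ; pick H3
  - 107.203.118.149/32 clear@32
  Q 241.205.128.16: descend 11110001110011011000 ; hops seen [H3,H3] ; pick H3
  add 241.0.0.0/8 -> H2 at depth 8
  add 107.192.0.0/12 -> H2 at depth 12

== LOOKUPS ==
["H2","H0","H2","H3","H2","H3","H3"]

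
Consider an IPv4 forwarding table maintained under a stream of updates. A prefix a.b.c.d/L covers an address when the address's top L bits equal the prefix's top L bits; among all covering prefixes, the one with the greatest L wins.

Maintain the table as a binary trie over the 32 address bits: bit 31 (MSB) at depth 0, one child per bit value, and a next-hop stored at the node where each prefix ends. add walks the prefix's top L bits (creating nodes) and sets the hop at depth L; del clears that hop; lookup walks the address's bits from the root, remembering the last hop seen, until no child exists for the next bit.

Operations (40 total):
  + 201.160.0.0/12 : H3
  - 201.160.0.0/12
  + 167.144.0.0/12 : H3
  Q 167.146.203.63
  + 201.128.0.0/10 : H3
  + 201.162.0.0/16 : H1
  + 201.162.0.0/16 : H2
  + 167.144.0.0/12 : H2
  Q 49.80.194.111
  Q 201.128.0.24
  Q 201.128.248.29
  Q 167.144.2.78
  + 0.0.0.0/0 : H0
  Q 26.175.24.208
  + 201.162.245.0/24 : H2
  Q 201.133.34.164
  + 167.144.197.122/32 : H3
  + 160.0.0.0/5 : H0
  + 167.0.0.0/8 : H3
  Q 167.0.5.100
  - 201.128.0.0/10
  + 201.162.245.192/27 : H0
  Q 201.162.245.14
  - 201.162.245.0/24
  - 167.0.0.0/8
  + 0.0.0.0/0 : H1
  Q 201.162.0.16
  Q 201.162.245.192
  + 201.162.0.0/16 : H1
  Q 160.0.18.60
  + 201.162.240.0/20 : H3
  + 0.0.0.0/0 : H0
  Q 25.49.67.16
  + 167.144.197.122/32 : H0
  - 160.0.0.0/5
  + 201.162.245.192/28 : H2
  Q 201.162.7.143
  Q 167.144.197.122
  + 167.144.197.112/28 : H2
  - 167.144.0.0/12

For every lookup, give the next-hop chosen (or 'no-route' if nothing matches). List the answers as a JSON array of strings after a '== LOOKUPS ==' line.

Process each operation:
  add 201.160.0.0/12 -> H3 at depth 12
  del 201.160.0.0/12 (clear depth 12)
  add 167.144.0.0/12 -> H3 at depth 12
  Q 167.146.203.63: descend 101001111001 ; hops seen [H3] ; pick H3
  add 201.128.0.0/10 -> H3 at depth 10
  add 201.162.0.0/16 -> H1 at depth 16
  add 201.162.0.0/16 -> H2 at depth 16
  add 167.144.0.0/12 -> H2 at depth 12
  Q 49.80.194.111: descend ε ; hops seen [∅] ; pick no-route
  Q 201.128.0.24: descend 1100100110 ; hops seen [H3] ; pick H3
  Q 201.128.248.29: descend 1100100110 ; hops seen [H3] ; pick H3
  Q 167.144.2.78: descend 101001111001 ; hops seen [H2] ; pick H2
  add 0.0.0.0/0 -> H0 at depth 0
  Q 26.175.24.208: descend ε ; hops seen [H0] ; pick H0
  add 201.162.245.0/24 -> H2 at depth 24
  Q 201.133.34.164: descend 1100100110 ; hops seen [H0,H3] ; pick H3
  add 167.144.197.122/32 -> H3 at depth 32
  add 160.0.0.0/5 -> H0 at depth 5
  add 167.0.0.0/8 -> H3 at depth 8
  Q 167.0.5.100: descend 10100111 ; hops seen [H0,H0,H3] ; pick H3
  del 201.128.0.0/10 (clear depth 10)
  add 201.162.245.192/27 -> H0 at depth 27
  Q 201.162.245.14: descend 110010011010001011110101 ; hops seen [H0,H2,H2] ; pick H2
  del 201.162.245.0/24 (clear depth 24)
  del 167.0.0.0/8 (clear depth 8)
  add 0.0.0.0/0 -> H1 at depth 0
  Q 201.162.0.16: descend 1100100110100010 ; hops seen [H1,H2] ; pick H2
  Q 201.162.245.192: descend 110010011010001011110101110 ; hops seen [H1,H2,H0] ; pick H0
  add 201.162.0.0/16 -> H1 at depth 16
  Q 160.0.18.60: descend 10100 ; hops seen [H1,H0] ; pick H0
  add 201.162.240.0/20 -> H3 at depth 20
  add 0.0.0.0/0 -> H0 at depth 0
  Q 25.49.67.16: descend ε ; hops seen [H0] ; pick H0
  add 167.144.197.122/32 -> H0 at depth 32
  del 160.0.0.0/5 (clear depth 5)
  add 201.162.245.192/28 -> H2 at depth 28
  Q 201.162.7.143: descend 1100100110100010 ; hops seen [H0,H1] ; pick H1
  Q 167.144.197.122: descend 10100111100100001100010101111010 ; hops seen [H0,H2,H0] ; pick H0
  add 167.144.197.112/28 -> H2 at depth 28
  del 167.144.0.0/12 (clear depth 12)

== LOOKUPS ==
["H3","no-route","H3","H3","H2","H0","H3","H3","H2","H2","H0","H0","H0","H1","H0"]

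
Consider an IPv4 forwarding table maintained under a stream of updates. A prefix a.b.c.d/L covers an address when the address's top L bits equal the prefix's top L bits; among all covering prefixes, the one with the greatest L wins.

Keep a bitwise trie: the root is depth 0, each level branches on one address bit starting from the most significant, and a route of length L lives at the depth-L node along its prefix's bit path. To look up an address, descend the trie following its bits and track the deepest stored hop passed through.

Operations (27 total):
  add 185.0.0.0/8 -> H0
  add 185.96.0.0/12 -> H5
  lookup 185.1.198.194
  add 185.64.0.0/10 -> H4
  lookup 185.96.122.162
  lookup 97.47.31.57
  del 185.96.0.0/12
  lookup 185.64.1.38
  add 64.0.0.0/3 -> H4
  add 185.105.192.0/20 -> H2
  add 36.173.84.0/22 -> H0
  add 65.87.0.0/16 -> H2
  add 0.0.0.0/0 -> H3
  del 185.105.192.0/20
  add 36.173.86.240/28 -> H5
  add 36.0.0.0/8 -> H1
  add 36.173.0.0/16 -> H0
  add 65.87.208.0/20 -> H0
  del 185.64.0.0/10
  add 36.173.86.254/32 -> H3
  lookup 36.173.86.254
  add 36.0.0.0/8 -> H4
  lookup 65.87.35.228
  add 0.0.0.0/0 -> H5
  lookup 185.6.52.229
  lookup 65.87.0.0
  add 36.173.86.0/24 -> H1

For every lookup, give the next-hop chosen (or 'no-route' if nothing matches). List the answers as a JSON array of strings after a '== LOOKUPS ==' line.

Process each operation:
  + 185.0.0.0/8 (H0) depth=8
  + 185.96.0.0/12 (H5) depth=12
  ? 185.1.198.194  path d0:-→d1:-→d2:-→d3:-→d4:-→d5:-→d6:-→d7:-→d8:H0→d9:-  best=H0
  + 185.64.0.0/10 (H4) depth=10
  ? 185.96.122.162  path d0:-→d1:-→d2:-→d3:-→d4:-→d5:-→d6:-→d7:-→d8:H0→d9:-→d10:H4→d11:-→d12:H5  best=H5
  ? 97.47.31.57  path d0:-  best=no-route
  del 185.96.0.0/12 (clear depth 12)
  ? 185.64.1.38  path d0:-→d1:-→d2:-→d3:-→d4:-→d5:-→d6:-→d7:-→d8:H0→d9:-→d10:H4  best=H4
  + 64.0.0.0/3 (H4) depth=3
  + 185.105.192.0/20 (H2) depth=20
  + 36.173.84.0/22 (H0) depth=22
  + 65.87.0.0/16 (H2) depth=16
  + 0.0.0.0/0 (H3) depth=0
  del 185.105.192.0/20 (clear depth 20)
  + 36.173.86.240/28 (H5) depth=28
  + 36.0.0.0/8 (H1) depth=8
  + 36.173.0.0/16 (H0) depth=16
  + 65.87.208.0/20 (H0) depth=20
  del 185.64.0.0/10 (clear depth 10)
  + 36.173.86.254/32 (H3) depth=32
  ? 36.173.86.254  path d0:H3→d1:-→d2:-→d3:-→d4:-→d5:-→d6:-→d7:-→d8:H1→d9:-→d10:-→d11:-→d12:-→d13:-→d14:-→d15:-→d16:H0→d17:-→d18:-→d19:-→d20:-→d21:-→d22:H0→d23:-→d24:-→d25:-→d26:-→d27:-→d28:H5→d29:-→d30:-→d31:-→d32:H3  best=H3
  + 36.0.0.0/8 (H4) depth=8
  ? 65.87.35.228  path d0:H3→d1:-→d2:-→d3:H4→d4:-→d5:-→d6:-→d7:-→d8:-→d9:-→d10:-→d11:-→d12:-→d13:-→d14:-→d15:-→d16:H2  best=H2
  + 0.0.0.0/0 (H5) depth=0
  ? 185.6.52.229  path d0:H5→d1:-→d2:-→d3:-→d4:-→d5:-→d6:-→d7:-→d8:H0→d9:-  best=H0
  ? 65.87.0.0  path d0:H5→d1:-→d2:-→d3:H4→d4:-→d5:-→d6:-→d7:-→d8:-→d9:-→d10:-→d11:-→d12:-→d13:-→d14:-→d15:-→d16:H2  best=H2
  + 36.173.86.0/24 (H1) depth=24

== LOOKUPS ==
["H0","H5","no-route","H4","H3","H2","H0","H2"]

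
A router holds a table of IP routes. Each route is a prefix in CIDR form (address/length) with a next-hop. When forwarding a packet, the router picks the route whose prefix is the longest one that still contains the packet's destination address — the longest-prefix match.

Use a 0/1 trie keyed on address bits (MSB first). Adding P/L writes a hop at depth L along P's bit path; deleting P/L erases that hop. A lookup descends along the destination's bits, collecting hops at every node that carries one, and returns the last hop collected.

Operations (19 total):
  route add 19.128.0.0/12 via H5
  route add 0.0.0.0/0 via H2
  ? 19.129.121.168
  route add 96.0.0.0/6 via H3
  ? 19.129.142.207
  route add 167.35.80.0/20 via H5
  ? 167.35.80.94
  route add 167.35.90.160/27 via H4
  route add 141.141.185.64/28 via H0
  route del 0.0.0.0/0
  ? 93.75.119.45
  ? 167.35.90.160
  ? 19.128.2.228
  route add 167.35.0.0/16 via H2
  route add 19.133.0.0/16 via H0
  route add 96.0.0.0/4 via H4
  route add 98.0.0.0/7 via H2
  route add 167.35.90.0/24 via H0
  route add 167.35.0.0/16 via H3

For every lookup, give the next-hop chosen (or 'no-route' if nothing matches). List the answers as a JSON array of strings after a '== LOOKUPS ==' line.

Apply in order:
  + 19.128.0.0/12 (H5) depth=12
  + 0.0.0.0/0 (H2) depth=0
  ? 19.129.121.168  path d0:H2→d1:-→d2:-→d3:-→d4:-→d5:-→d6:-→d7:-→d8:-→d9:-→d10:-→d11:-→d12:H5  best=H5
  + 96.0.0.0/6 (H3) depth=6
  ? 19.129.142.207  path d0:H2→d1:-→d2:-→d3:-→d4:-→d5:-→d6:-→d7:-→d8:-→d9:-→d10:-→d11:-→d12:H5  best=H5
  + 167.35.80.0/20 (H5) depth=20
  ? 167.35.80.94  path d0:H2→d1:-→d2:-→d3:-→d4:-→d5:-→d6:-→d7:-→d8:-→d9:-→d10:-→d11:-→d12:-→d13:-→d14:-→d15:-→d16:-→d17:-→d18:-→d19:-→d20:H5  best=H5
  + 167.35.90.160/27 (H4) depth=27
  + 141.141.185.64/28 (H0) depth=28
  - 0.0.0.0/0 clear@0
  ? 93.75.119.45  path d0:-→d1:-→d2:-  best=no-route
  ? 167.35.90.160  path d0:-→d1:-→d2:-→d3:-→d4:-→d5:-→d6:-→d7:-→d8:-→d9:-→d10:-→d11:-→d12:-→d13:-→d14:-→d15:-→d16:-→d17:-→d18:-→d19:-→d20:H5→d21:-→d22:-→d23:-→d24:-→d25:-→d26:-→d27:H4  best=H4
  ? 19.128.2.228  path d0:-→d1:-→d2:-→d3:-→d4:-→d5:-→d6:-→d7:-→d8:-→d9:-→d10:-→d11:-→d12:H5  best=H5
  + 167.35.0.0/16 (H2) depth=16
  + 19.133.0.0/16 (H0) depth=16
  + 96.0.0.0/4 (H4) depth=4
  + 98.0.0.0/7 (H2) depth=7
  + 167.35.90.0/24 (H0) depth=24
  + 167.35.0.0/16 (H3) depth=16

== LOOKUPS ==
["H5","H5","H5","no-route","H4","H5"]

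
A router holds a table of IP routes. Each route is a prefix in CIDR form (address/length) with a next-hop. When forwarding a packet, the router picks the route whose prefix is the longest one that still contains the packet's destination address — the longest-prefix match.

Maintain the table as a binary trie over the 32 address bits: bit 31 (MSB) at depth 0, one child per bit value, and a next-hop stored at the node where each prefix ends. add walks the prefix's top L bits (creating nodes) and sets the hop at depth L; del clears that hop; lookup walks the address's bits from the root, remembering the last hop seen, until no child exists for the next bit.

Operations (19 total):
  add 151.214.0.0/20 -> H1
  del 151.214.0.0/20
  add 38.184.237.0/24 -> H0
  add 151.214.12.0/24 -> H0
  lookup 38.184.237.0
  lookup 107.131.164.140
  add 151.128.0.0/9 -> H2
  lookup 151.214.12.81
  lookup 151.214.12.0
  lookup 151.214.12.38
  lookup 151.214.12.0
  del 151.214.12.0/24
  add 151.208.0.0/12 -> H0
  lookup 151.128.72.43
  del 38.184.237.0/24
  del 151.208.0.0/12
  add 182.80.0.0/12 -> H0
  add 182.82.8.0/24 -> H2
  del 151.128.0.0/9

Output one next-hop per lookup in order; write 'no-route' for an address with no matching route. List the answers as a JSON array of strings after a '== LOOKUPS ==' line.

Trace:
  + 151.214.0.0/20 (H1) depth=20
  - 151.214.0.0/20 clear@20
  + 38.184.237.0/24 (H0) depth=24
  + 151.214.12.0/24 (H0) depth=24
  ? 38.184.237.0  path d0:-→d1:-→d2:-→d3:-→d4:-→d5:-→d6:-→d7:-→d8:-→d9:-→d10:-→d11:-→d12:-→d13:-→d14:-→d15:-→d16:-→d17:-→d18:-→d19:-→d20:-→d21:-→d22:-→d23:-→d24:H0  best=H0
  ? 107.131.164.140  path d0:-→d1:-  best=no-route
  + 151.128.0.0/9 (H2) depth=9
  ? 151.214.12.81  path d0:-→d1:-→d2:-→d3:-→d4:-→d5:-→d6:-→d7:-→d8:-→d9:H2→d10:-→d11:-→d12:-→d13:-→d14:-→d15:-→d16:-→d17:-→d18:-→d19:-→d20:-→d21:-→d22:-→d23:-→d24:H0  best=H0
  ? 151.214.12.0  path d0:-→d1:-→d2:-→d3:-→d4:-→d5:-→d6:-→d7:-→d8:-→d9:H2→d10:-→d11:-→d12:-→d13:-→d14:-→d15:-→d16:-→d17:-→d18:-→d19:-→d20:-→d21:-→d22:-→d23:-→d24:H0  best=H0
  ? 151.214.12.38  path d0:-→d1:-→d2:-→d3:-→d4:-→d5:-→d6:-→d7:-→d8:-→d9:H2→d10:-→d11:-→d12:-→d13:-→d14:-→d15:-→d16:-→d17:-→d18:-→d19:-→d20:-→d21:-→d22:-→d23:-→d24:H0  best=H0
  ? 151.214.12.0  path d0:-→d1:-→d2:-→d3:-→d4:-→d5:-→d6:-→d7:-→d8:-→d9:H2→d10:-→d11:-→d12:-→d13:-→d14:-→d15:-→d16:-→d17:-→d18:-→d19:-→d20:-→d21:-→d22:-→d23:-→d24:H0  best=H0
  - 151.214.12.0/24 clear@24
  + 151.208.0.0/12 (H0) depth=12
  ? 151.128.72.43  path d0:-→d1:-→d2:-→d3:-→d4:-→d5:-→d6:-→d7:-→d8:-→d9:H2  best=H2
  - 38.184.237.0/24 clear@24
  - 151.208.0.0/12 clear@12
  + 182.80.0.0/12 (H0) depth=12
  + 182.82.8.0/24 (H2) depth=24
  - 151.128.0.0/9 clear@9

== LOOKUPS ==
["H0","no-route","H0","H0","H0","H0","H2"]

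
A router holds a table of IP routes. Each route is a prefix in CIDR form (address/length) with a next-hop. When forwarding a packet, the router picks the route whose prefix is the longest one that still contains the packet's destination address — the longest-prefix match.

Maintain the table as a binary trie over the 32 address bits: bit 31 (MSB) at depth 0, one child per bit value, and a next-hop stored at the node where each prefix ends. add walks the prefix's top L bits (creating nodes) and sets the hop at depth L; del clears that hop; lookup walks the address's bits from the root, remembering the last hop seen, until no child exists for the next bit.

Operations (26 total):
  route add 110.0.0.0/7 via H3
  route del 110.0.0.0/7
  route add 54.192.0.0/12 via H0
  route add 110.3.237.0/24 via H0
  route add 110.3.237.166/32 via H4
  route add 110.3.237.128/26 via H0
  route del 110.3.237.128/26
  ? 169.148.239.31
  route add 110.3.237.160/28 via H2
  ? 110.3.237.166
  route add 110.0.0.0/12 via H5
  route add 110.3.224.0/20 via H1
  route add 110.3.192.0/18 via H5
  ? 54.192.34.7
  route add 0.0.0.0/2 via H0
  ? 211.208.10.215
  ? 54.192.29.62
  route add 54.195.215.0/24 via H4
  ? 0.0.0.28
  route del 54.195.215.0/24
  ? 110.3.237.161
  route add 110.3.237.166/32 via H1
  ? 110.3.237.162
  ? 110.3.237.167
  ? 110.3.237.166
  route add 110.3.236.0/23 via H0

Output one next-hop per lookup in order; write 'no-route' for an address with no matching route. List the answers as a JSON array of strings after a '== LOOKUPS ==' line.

Trace:
  + 110.0.0.0/7 (H3) depth=7
  - 110.0.0.0/7 clear@7
  + 54.192.0.0/12 (H0) depth=12
  + 110.3.237.0/24 (H0) depth=24
  + 110.3.237.166/32 (H4) depth=32
  + 110.3.237.128/26 (H0) depth=26
  - 110.3.237.128/26 clear@26
  Q 169.148.239.31: descend ε ; hops seen [∅] ; pick no-route
  + 110.3.237.160/28 (H2) depth=28
  Q 110.3.237.166: descend 01101110000000111110110110100110 ; hops seen [H0,H2,H4] ; pick H4
  + 110.0.0.0/12 (H5) depth=12
  + 110.3.224.0/20 (H1) depth=20
  + 110.3.192.0/18 (H5) depth=18
  Q 54.192.34.7: descend 001101101100 ; hops seen [H0] ; pick H0
  + 0.0.0.0/2 (H0) depth=2
  Q 211.208.10.215: descend ε ; hops seen [∅] ; pick no-route
  Q 54.192.29.62: descend 001101101100 ; hops seen [H0,H0] ; pick H0
  + 54.195.215.0/24 (H4) depth=24
  Q 0.0.0.28: descend 00 ; hops seen [H0] ; pick H0
  - 54.195.215.0/24 clear@24
  Q 110.3.237.161: descend 01101110000000111110110110100 ; hops seen [H5,H5,H1,H0,H2] ; pick H2
  + 110.3.237.166/32 (H1) depth=32
  Q 110.3.237.162: descend 01101110000000111110110110100 ; hops seen [H5,H5,H1,H0,H2] ; pick H2
  Q 110.3.237.167: descend 0110111000000011111011011010011 ; hops seen [H5,H5,H1,H0,H2] ; pick H2
  Q 110.3.237.166: descend 01101110000000111110110110100110 ; hops seen [H5,H5,H1,H0,H2,H1] ; pick H1
  + 110.3.236.0/23 (H0) depth=23

== LOOKUPS ==
["no-route","H4","H0","no-route","H0","H0","H2","H2","H2","H1"]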